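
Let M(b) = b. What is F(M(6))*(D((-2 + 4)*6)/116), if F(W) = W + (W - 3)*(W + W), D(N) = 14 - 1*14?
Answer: 0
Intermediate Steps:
D(N) = 0 (D(N) = 14 - 14 = 0)
F(W) = W + 2*W*(-3 + W) (F(W) = W + (-3 + W)*(2*W) = W + 2*W*(-3 + W))
F(M(6))*(D((-2 + 4)*6)/116) = (6*(-5 + 2*6))*(0/116) = (6*(-5 + 12))*(0*(1/116)) = (6*7)*0 = 42*0 = 0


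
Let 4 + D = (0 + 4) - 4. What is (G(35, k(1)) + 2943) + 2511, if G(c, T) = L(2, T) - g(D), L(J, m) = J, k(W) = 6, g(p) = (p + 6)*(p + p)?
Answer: 5472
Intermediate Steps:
D = -4 (D = -4 + ((0 + 4) - 4) = -4 + (4 - 4) = -4 + 0 = -4)
g(p) = 2*p*(6 + p) (g(p) = (6 + p)*(2*p) = 2*p*(6 + p))
G(c, T) = 18 (G(c, T) = 2 - 2*(-4)*(6 - 4) = 2 - 2*(-4)*2 = 2 - 1*(-16) = 2 + 16 = 18)
(G(35, k(1)) + 2943) + 2511 = (18 + 2943) + 2511 = 2961 + 2511 = 5472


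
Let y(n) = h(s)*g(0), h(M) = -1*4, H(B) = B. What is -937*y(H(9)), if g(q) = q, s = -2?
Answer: 0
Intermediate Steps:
h(M) = -4
y(n) = 0 (y(n) = -4*0 = 0)
-937*y(H(9)) = -937*0 = 0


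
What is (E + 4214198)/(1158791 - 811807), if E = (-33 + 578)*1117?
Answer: 4822963/346984 ≈ 13.900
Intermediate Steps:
E = 608765 (E = 545*1117 = 608765)
(E + 4214198)/(1158791 - 811807) = (608765 + 4214198)/(1158791 - 811807) = 4822963/346984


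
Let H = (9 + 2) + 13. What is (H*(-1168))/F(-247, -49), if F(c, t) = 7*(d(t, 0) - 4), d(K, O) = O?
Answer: 7008/7 ≈ 1001.1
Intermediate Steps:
H = 24 (H = 11 + 13 = 24)
F(c, t) = -28 (F(c, t) = 7*(0 - 4) = 7*(-4) = -28)
(H*(-1168))/F(-247, -49) = (24*(-1168))/(-28) = -28032*(-1/28) = 7008/7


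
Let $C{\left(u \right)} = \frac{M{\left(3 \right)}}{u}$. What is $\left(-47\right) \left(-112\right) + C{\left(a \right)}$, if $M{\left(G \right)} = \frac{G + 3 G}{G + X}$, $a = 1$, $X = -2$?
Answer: $5276$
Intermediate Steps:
$M{\left(G \right)} = \frac{4 G}{-2 + G}$ ($M{\left(G \right)} = \frac{G + 3 G}{G - 2} = \frac{4 G}{-2 + G}$)
$C{\left(u \right)} = \frac{12}{u}$ ($C{\left(u \right)} = \frac{4 \cdot 3 \frac{1}{-2 + 3}}{u} = \frac{4 \cdot 3 \cdot 1^{-1}}{u} = \frac{4 \cdot 3 \cdot 1}{u} = \frac{12}{u}$)
$\left(-47\right) \left(-112\right) + C{\left(a \right)} = \left(-47\right) \left(-112\right) + \frac{12}{1} = 5264 + 12 \cdot 1 = 5264 + 12 = 5276$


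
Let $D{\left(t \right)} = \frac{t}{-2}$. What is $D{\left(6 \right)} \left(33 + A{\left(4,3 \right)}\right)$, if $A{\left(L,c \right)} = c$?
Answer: $-108$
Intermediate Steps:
$D{\left(t \right)} = - \frac{t}{2}$ ($D{\left(t \right)} = t \left(- \frac{1}{2}\right) = - \frac{t}{2}$)
$D{\left(6 \right)} \left(33 + A{\left(4,3 \right)}\right) = \left(- \frac{1}{2}\right) 6 \left(33 + 3\right) = \left(-3\right) 36 = -108$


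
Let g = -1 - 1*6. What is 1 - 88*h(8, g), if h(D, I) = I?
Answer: 617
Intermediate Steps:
g = -7 (g = -1 - 6 = -7)
1 - 88*h(8, g) = 1 - 88*(-7) = 1 + 616 = 617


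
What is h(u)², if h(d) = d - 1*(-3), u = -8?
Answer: 25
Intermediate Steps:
h(d) = 3 + d (h(d) = d + 3 = 3 + d)
h(u)² = (3 - 8)² = (-5)² = 25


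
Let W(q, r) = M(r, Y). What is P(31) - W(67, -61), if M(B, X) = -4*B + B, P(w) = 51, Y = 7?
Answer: -132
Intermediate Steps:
M(B, X) = -3*B
W(q, r) = -3*r
P(31) - W(67, -61) = 51 - (-3)*(-61) = 51 - 1*183 = 51 - 183 = -132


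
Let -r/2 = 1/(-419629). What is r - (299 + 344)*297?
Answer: -80136969757/419629 ≈ -1.9097e+5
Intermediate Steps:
r = 2/419629 (r = -2/(-419629) = -2*(-1/419629) = 2/419629 ≈ 4.7661e-6)
r - (299 + 344)*297 = 2/419629 - (299 + 344)*297 = 2/419629 - 643*297 = 2/419629 - 1*190971 = 2/419629 - 190971 = -80136969757/419629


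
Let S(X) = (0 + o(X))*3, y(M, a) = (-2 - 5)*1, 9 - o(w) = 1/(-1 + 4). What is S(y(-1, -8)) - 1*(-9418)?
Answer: 9444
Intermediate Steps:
o(w) = 26/3 (o(w) = 9 - 1/(-1 + 4) = 9 - 1/3 = 26/3)
y(M, a) = -7 (y(M, a) = -7*1 = -7)
S(X) = 26 (S(X) = (0 + 26/3)*3 = (26/3)*3 = 26)
S(y(-1, -8)) - 1*(-9418) = 26 - 1*(-9418) = 26 + 9418 = 9444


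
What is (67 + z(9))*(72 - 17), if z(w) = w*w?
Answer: 8140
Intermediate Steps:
z(w) = w**2
(67 + z(9))*(72 - 17) = (67 + 9**2)*(72 - 17) = (67 + 81)*55 = 148*55 = 8140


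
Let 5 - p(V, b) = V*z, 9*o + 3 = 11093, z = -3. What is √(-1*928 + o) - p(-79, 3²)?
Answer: 232 + 37*√2/3 ≈ 249.44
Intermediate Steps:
o = 11090/9 (o = -⅓ + (⅑)*11093 = -⅓ + 11093/9 = 11090/9 ≈ 1232.2)
p(V, b) = 5 + 3*V (p(V, b) = 5 - V*(-3) = 5 - (-3)*V = 5 + 3*V)
√(-1*928 + o) - p(-79, 3²) = √(-1*928 + 11090/9) - (5 + 3*(-79)) = √(-928 + 11090/9) - (5 - 237) = √(2738/9) - 1*(-232) = 37*√2/3 + 232 = 232 + 37*√2/3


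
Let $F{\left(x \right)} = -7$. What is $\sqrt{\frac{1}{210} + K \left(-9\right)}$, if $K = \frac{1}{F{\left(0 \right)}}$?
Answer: $\frac{\sqrt{56910}}{210} \approx 1.136$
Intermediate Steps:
$K = - \frac{1}{7}$ ($K = \frac{1}{-7} = - \frac{1}{7} \approx -0.14286$)
$\sqrt{\frac{1}{210} + K \left(-9\right)} = \sqrt{\frac{1}{210} - - \frac{9}{7}} = \sqrt{\frac{1}{210} + \frac{9}{7}} = \sqrt{\frac{271}{210}} = \frac{\sqrt{56910}}{210}$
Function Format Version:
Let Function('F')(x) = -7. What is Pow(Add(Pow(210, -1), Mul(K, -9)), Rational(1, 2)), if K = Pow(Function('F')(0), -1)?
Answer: Mul(Rational(1, 210), Pow(56910, Rational(1, 2))) ≈ 1.1360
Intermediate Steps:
K = Rational(-1, 7) (K = Pow(-7, -1) = Rational(-1, 7) ≈ -0.14286)
Pow(Add(Pow(210, -1), Mul(K, -9)), Rational(1, 2)) = Pow(Add(Pow(210, -1), Mul(Rational(-1, 7), -9)), Rational(1, 2)) = Pow(Add(Rational(1, 210), Rational(9, 7)), Rational(1, 2)) = Pow(Rational(271, 210), Rational(1, 2)) = Mul(Rational(1, 210), Pow(56910, Rational(1, 2)))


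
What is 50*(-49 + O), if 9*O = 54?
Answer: -2150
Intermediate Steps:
O = 6 (O = (⅑)*54 = 6)
50*(-49 + O) = 50*(-49 + 6) = 50*(-43) = -2150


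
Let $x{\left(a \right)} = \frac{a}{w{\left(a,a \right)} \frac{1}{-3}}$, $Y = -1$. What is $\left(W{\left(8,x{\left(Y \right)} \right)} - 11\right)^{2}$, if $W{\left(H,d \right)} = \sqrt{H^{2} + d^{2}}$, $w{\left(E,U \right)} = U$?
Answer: $\left(11 - \sqrt{73}\right)^{2} \approx 6.0319$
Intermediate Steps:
$x{\left(a \right)} = -3$ ($x{\left(a \right)} = \frac{a}{a \frac{1}{-3}} = \frac{a}{a \left(- \frac{1}{3}\right)} = \frac{a}{\left(- \frac{1}{3}\right) a} = a \left(- \frac{3}{a}\right) = -3$)
$\left(W{\left(8,x{\left(Y \right)} \right)} - 11\right)^{2} = \left(\sqrt{8^{2} + \left(-3\right)^{2}} - 11\right)^{2} = \left(\sqrt{64 + 9} - 11\right)^{2} = \left(\sqrt{73} - 11\right)^{2} = \left(-11 + \sqrt{73}\right)^{2}$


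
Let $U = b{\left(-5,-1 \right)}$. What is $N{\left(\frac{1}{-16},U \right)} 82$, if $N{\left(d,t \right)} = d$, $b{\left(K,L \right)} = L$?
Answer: $- \frac{41}{8} \approx -5.125$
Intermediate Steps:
$U = -1$
$N{\left(\frac{1}{-16},U \right)} 82 = \frac{1}{-16} \cdot 82 = \left(- \frac{1}{16}\right) 82 = - \frac{41}{8}$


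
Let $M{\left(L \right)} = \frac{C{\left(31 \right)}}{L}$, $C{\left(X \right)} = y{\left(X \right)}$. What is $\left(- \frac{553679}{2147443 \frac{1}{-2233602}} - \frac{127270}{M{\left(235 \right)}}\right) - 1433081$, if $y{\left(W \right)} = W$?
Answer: $- \frac{121290290037225}{66570733} \approx -1.822 \cdot 10^{6}$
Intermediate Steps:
$C{\left(X \right)} = X$
$M{\left(L \right)} = \frac{31}{L}$
$\left(- \frac{553679}{2147443 \frac{1}{-2233602}} - \frac{127270}{M{\left(235 \right)}}\right) - 1433081 = \left(- \frac{553679}{2147443 \frac{1}{-2233602}} - \frac{127270}{31 \cdot \frac{1}{235}}\right) - 1433081 = \left(- \frac{553679}{2147443 \left(- \frac{1}{2233602}\right)} - \frac{127270}{31 \cdot \frac{1}{235}}\right) - 1433081 = \left(- \frac{553679}{- \frac{2147443}{2233602}} - \frac{127270}{\frac{31}{235}}\right) - 1433081 = \left(\left(-553679\right) \left(- \frac{2233602}{2147443}\right) - \frac{29908450}{31}\right) - 1433081 = \left(\frac{1236698521758}{2147443} - \frac{29908450}{31}\right) - 1433081 = - \frac{25889037418852}{66570733} - 1433081 = - \frac{121290290037225}{66570733}$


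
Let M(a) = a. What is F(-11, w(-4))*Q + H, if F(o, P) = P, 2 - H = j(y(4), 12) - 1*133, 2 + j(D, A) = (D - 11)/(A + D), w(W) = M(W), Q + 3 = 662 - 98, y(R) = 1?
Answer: -27381/13 ≈ -2106.2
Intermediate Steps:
Q = 561 (Q = -3 + (662 - 98) = -3 + 564 = 561)
w(W) = W
j(D, A) = -2 + (-11 + D)/(A + D) (j(D, A) = -2 + (D - 11)/(A + D) = -2 + (-11 + D)/(A + D))
H = 1791/13 (H = 2 - ((-11 - 1*1 - 2*12)/(12 + 1) - 1*133) = 2 - ((-11 - 1 - 24)/13 - 133) = 2 - ((1/13)*(-36) - 133) = 2 - (-36/13 - 133) = 2 - 1*(-1765/13) = 2 + 1765/13 = 1791/13 ≈ 137.77)
F(-11, w(-4))*Q + H = -4*561 + 1791/13 = -2244 + 1791/13 = -27381/13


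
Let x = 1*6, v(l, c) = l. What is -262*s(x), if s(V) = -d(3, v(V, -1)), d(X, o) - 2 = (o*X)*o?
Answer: 28820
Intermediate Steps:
d(X, o) = 2 + X*o² (d(X, o) = 2 + (o*X)*o = 2 + (X*o)*o = 2 + X*o²)
x = 6
s(V) = -2 - 3*V² (s(V) = -(2 + 3*V²) = -2 - 3*V²)
-262*s(x) = -262*(-2 - 3*6²) = -262*(-2 - 3*36) = -262*(-2 - 108) = -262*(-110) = 28820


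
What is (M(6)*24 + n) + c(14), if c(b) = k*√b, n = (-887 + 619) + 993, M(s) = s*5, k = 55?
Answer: 1445 + 55*√14 ≈ 1650.8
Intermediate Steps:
M(s) = 5*s
n = 725 (n = -268 + 993 = 725)
c(b) = 55*√b
(M(6)*24 + n) + c(14) = ((5*6)*24 + 725) + 55*√14 = (30*24 + 725) + 55*√14 = (720 + 725) + 55*√14 = 1445 + 55*√14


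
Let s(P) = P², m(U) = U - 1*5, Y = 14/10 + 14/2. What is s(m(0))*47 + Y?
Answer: 5917/5 ≈ 1183.4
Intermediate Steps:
Y = 42/5 (Y = 14*(⅒) + 14*(½) = 7/5 + 7 = 42/5 ≈ 8.4000)
m(U) = -5 + U (m(U) = U - 5 = -5 + U)
s(m(0))*47 + Y = (-5 + 0)²*47 + 42/5 = (-5)²*47 + 42/5 = 25*47 + 42/5 = 1175 + 42/5 = 5917/5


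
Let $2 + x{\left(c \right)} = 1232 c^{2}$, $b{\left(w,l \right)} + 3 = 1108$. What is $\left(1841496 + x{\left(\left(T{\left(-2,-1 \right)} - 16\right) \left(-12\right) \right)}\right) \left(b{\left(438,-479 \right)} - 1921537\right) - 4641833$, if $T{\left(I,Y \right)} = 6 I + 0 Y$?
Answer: $-270645268847945$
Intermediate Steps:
$b{\left(w,l \right)} = 1105$ ($b{\left(w,l \right)} = -3 + 1108 = 1105$)
$T{\left(I,Y \right)} = 6 I$ ($T{\left(I,Y \right)} = 6 I + 0 = 6 I$)
$x{\left(c \right)} = -2 + 1232 c^{2}$
$\left(1841496 + x{\left(\left(T{\left(-2,-1 \right)} - 16\right) \left(-12\right) \right)}\right) \left(b{\left(438,-479 \right)} - 1921537\right) - 4641833 = \left(1841496 - \left(2 - 1232 \left(\left(6 \left(-2\right) - 16\right) \left(-12\right)\right)^{2}\right)\right) \left(1105 - 1921537\right) - 4641833 = \left(1841496 - \left(2 - 1232 \left(\left(-12 - 16\right) \left(-12\right)\right)^{2}\right)\right) \left(-1920432\right) - 4641833 = \left(1841496 - \left(2 - 1232 \left(\left(-28\right) \left(-12\right)\right)^{2}\right)\right) \left(-1920432\right) - 4641833 = \left(1841496 - \left(2 - 1232 \cdot 336^{2}\right)\right) \left(-1920432\right) - 4641833 = \left(1841496 + \left(-2 + 1232 \cdot 112896\right)\right) \left(-1920432\right) - 4641833 = \left(1841496 + \left(-2 + 139087872\right)\right) \left(-1920432\right) - 4641833 = \left(1841496 + 139087870\right) \left(-1920432\right) - 4641833 = 140929366 \left(-1920432\right) - 4641833 = -270645264206112 - 4641833 = -270645268847945$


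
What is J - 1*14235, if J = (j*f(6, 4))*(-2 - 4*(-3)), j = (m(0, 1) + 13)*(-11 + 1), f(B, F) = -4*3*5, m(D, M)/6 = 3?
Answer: 171765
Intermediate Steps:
m(D, M) = 18 (m(D, M) = 6*3 = 18)
f(B, F) = -60 (f(B, F) = -12*5 = -60)
j = -310 (j = (18 + 13)*(-11 + 1) = 31*(-10) = -310)
J = 186000 (J = (-310*(-60))*(-2 - 4*(-3)) = 18600*(-2 + 12) = 18600*10 = 186000)
J - 1*14235 = 186000 - 1*14235 = 186000 - 14235 = 171765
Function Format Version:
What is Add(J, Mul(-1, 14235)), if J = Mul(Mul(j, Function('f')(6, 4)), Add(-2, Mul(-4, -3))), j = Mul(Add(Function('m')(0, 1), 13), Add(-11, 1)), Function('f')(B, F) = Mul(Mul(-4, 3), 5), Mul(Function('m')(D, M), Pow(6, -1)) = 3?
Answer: 171765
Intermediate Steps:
Function('m')(D, M) = 18 (Function('m')(D, M) = Mul(6, 3) = 18)
Function('f')(B, F) = -60 (Function('f')(B, F) = Mul(-12, 5) = -60)
j = -310 (j = Mul(Add(18, 13), Add(-11, 1)) = Mul(31, -10) = -310)
J = 186000 (J = Mul(Mul(-310, -60), Add(-2, Mul(-4, -3))) = Mul(18600, Add(-2, 12)) = Mul(18600, 10) = 186000)
Add(J, Mul(-1, 14235)) = Add(186000, Mul(-1, 14235)) = Add(186000, -14235) = 171765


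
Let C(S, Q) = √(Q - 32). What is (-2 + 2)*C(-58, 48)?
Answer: 0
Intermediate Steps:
C(S, Q) = √(-32 + Q)
(-2 + 2)*C(-58, 48) = (-2 + 2)*√(-32 + 48) = 0*√16 = 0*4 = 0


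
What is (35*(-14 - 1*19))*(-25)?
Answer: 28875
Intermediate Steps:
(35*(-14 - 1*19))*(-25) = (35*(-14 - 19))*(-25) = (35*(-33))*(-25) = -1155*(-25) = 28875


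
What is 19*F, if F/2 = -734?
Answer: -27892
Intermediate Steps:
F = -1468 (F = 2*(-734) = -1468)
19*F = 19*(-1468) = -27892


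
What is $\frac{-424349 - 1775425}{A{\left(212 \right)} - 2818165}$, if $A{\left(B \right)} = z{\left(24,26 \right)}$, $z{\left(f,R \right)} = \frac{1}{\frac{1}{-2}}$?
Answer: $\frac{733258}{939389} \approx 0.78057$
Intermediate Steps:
$z{\left(f,R \right)} = -2$ ($z{\left(f,R \right)} = \frac{1}{- \frac{1}{2}} = -2$)
$A{\left(B \right)} = -2$
$\frac{-424349 - 1775425}{A{\left(212 \right)} - 2818165} = \frac{-424349 - 1775425}{-2 - 2818165} = - \frac{2199774}{-2818167} = \left(-2199774\right) \left(- \frac{1}{2818167}\right) = \frac{733258}{939389}$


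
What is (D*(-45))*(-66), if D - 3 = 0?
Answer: 8910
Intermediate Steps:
D = 3 (D = 3 + 0 = 3)
(D*(-45))*(-66) = (3*(-45))*(-66) = -135*(-66) = 8910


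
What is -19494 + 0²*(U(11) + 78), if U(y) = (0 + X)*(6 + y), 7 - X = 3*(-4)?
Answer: -19494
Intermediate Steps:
X = 19 (X = 7 - 3*(-4) = 7 - 1*(-12) = 7 + 12 = 19)
U(y) = 114 + 19*y (U(y) = (0 + 19)*(6 + y) = 19*(6 + y) = 114 + 19*y)
-19494 + 0²*(U(11) + 78) = -19494 + 0²*((114 + 19*11) + 78) = -19494 + 0*((114 + 209) + 78) = -19494 + 0*(323 + 78) = -19494 + 0*401 = -19494 + 0 = -19494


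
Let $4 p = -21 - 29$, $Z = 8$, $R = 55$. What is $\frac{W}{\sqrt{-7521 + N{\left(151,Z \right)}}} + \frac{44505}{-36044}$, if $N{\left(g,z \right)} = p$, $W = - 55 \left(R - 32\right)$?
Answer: $- \frac{44505}{36044} + \frac{1265 i \sqrt{30134}}{15067} \approx -1.2347 + 14.574 i$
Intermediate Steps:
$p = - \frac{25}{2}$ ($p = \frac{-21 - 29}{4} = \frac{1}{4} \left(-50\right) = - \frac{25}{2} \approx -12.5$)
$W = -1265$ ($W = - 55 \left(55 - 32\right) = \left(-55\right) 23 = -1265$)
$N{\left(g,z \right)} = - \frac{25}{2}$
$\frac{W}{\sqrt{-7521 + N{\left(151,Z \right)}}} + \frac{44505}{-36044} = - \frac{1265}{\sqrt{-7521 - \frac{25}{2}}} + \frac{44505}{-36044} = - \frac{1265}{\sqrt{- \frac{15067}{2}}} + 44505 \left(- \frac{1}{36044}\right) = - \frac{1265}{\frac{1}{2} i \sqrt{30134}} - \frac{44505}{36044} = - 1265 \left(- \frac{i \sqrt{30134}}{15067}\right) - \frac{44505}{36044} = \frac{1265 i \sqrt{30134}}{15067} - \frac{44505}{36044} = - \frac{44505}{36044} + \frac{1265 i \sqrt{30134}}{15067}$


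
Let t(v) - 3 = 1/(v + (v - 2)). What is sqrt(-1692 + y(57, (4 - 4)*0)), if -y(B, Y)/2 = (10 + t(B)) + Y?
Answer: I*sqrt(1346926)/28 ≈ 41.449*I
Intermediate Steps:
t(v) = 3 + 1/(-2 + 2*v) (t(v) = 3 + 1/(v + (v - 2)) = 3 + 1/(v + (-2 + v)) = 3 + 1/(-2 + 2*v))
y(B, Y) = -20 - 2*Y - (-5 + 6*B)/(-1 + B) (y(B, Y) = -2*((10 + (-5 + 6*B)/(2*(-1 + B))) + Y) = -2*(10 + Y + (-5 + 6*B)/(2*(-1 + B))) = -20 - 2*Y - (-5 + 6*B)/(-1 + B))
sqrt(-1692 + y(57, (4 - 4)*0)) = sqrt(-1692 + (25 - 26*57 + 2*((4 - 4)*0) - 2*57*(4 - 4)*0)/(-1 + 57)) = sqrt(-1692 + (25 - 1482 + 2*(0*0) - 2*57*0*0)/56) = sqrt(-1692 + (25 - 1482 + 2*0 - 2*57*0)/56) = sqrt(-1692 + (25 - 1482 + 0 + 0)/56) = sqrt(-1692 + (1/56)*(-1457)) = sqrt(-1692 - 1457/56) = sqrt(-96209/56) = I*sqrt(1346926)/28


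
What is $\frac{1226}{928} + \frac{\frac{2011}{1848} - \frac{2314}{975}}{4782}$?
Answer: $\frac{235072153}{177970100} \approx 1.3209$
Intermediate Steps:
$\frac{1226}{928} + \frac{\frac{2011}{1848} - \frac{2314}{975}}{4782} = 1226 \cdot \frac{1}{928} + \left(2011 \cdot \frac{1}{1848} - \frac{178}{75}\right) \frac{1}{4782} = \frac{613}{464} + \left(\frac{2011}{1848} - \frac{178}{75}\right) \frac{1}{4782} = \frac{613}{464} - \frac{6597}{24547600} = \frac{235072153}{177970100}$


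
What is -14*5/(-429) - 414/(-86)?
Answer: 91813/18447 ≈ 4.9771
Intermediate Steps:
-14*5/(-429) - 414/(-86) = -70*(-1/429) - 414*(-1/86) = 70/429 + 207/43 = 91813/18447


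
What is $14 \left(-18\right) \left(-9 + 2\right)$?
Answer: $1764$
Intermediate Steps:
$14 \left(-18\right) \left(-9 + 2\right) = \left(-252\right) \left(-7\right) = 1764$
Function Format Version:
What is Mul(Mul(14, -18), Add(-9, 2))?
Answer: 1764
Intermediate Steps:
Mul(Mul(14, -18), Add(-9, 2)) = Mul(-252, -7) = 1764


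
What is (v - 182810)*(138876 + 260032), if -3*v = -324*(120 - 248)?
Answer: -78438875672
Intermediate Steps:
v = -13824 (v = -(-108)*(120 - 248) = -(-108)*(-128) = -⅓*41472 = -13824)
(v - 182810)*(138876 + 260032) = (-13824 - 182810)*(138876 + 260032) = -196634*398908 = -78438875672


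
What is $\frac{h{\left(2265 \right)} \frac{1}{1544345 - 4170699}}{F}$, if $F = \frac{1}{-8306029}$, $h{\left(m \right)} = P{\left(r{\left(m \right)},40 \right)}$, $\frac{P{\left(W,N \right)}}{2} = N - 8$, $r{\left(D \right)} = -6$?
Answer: $\frac{265792928}{1313177} \approx 202.4$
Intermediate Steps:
$P{\left(W,N \right)} = -16 + 2 N$ ($P{\left(W,N \right)} = 2 \left(N - 8\right) = 2 \left(-8 + N\right) = -16 + 2 N$)
$h{\left(m \right)} = 64$ ($h{\left(m \right)} = -16 + 2 \cdot 40 = -16 + 80 = 64$)
$F = - \frac{1}{8306029} \approx -1.2039 \cdot 10^{-7}$
$\frac{h{\left(2265 \right)} \frac{1}{1544345 - 4170699}}{F} = \frac{64 \frac{1}{1544345 - 4170699}}{- \frac{1}{8306029}} = \frac{64}{1544345 - 4170699} \left(-8306029\right) = \frac{64}{-2626354} \left(-8306029\right) = 64 \left(- \frac{1}{2626354}\right) \left(-8306029\right) = \left(- \frac{32}{1313177}\right) \left(-8306029\right) = \frac{265792928}{1313177}$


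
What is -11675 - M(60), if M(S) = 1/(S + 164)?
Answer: -2615201/224 ≈ -11675.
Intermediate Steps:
M(S) = 1/(164 + S)
-11675 - M(60) = -11675 - 1/(164 + 60) = -11675 - 1/224 = -2615201/224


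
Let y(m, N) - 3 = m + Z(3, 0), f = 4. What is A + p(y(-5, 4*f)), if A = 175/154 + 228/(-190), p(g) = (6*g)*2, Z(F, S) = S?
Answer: -2647/110 ≈ -24.064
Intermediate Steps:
y(m, N) = 3 + m (y(m, N) = 3 + (m + 0) = 3 + m)
p(g) = 12*g
A = -7/110 (A = 175*(1/154) + 228*(-1/190) = 25/22 - 6/5 = -7/110 ≈ -0.063636)
A + p(y(-5, 4*f)) = -7/110 + 12*(3 - 5) = -7/110 + 12*(-2) = -7/110 - 24 = -2647/110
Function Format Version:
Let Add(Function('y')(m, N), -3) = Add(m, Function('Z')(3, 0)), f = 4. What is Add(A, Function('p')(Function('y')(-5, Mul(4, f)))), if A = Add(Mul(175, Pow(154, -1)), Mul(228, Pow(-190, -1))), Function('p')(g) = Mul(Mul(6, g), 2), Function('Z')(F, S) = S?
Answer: Rational(-2647, 110) ≈ -24.064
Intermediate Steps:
Function('y')(m, N) = Add(3, m) (Function('y')(m, N) = Add(3, Add(m, 0)) = Add(3, m))
Function('p')(g) = Mul(12, g)
A = Rational(-7, 110) (A = Add(Mul(175, Rational(1, 154)), Mul(228, Rational(-1, 190))) = Add(Rational(25, 22), Rational(-6, 5)) = Rational(-7, 110) ≈ -0.063636)
Add(A, Function('p')(Function('y')(-5, Mul(4, f)))) = Add(Rational(-7, 110), Mul(12, Add(3, -5))) = Add(Rational(-7, 110), Mul(12, -2)) = Add(Rational(-7, 110), -24) = Rational(-2647, 110)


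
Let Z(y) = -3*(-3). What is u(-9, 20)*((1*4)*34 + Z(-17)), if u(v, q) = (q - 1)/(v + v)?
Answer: -2755/18 ≈ -153.06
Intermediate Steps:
u(v, q) = (-1 + q)/(2*v) (u(v, q) = (-1 + q)/((2*v)) = (-1 + q)*(1/(2*v)) = (-1 + q)/(2*v))
Z(y) = 9
u(-9, 20)*((1*4)*34 + Z(-17)) = ((½)*(-1 + 20)/(-9))*((1*4)*34 + 9) = ((½)*(-⅑)*19)*(4*34 + 9) = -19*(136 + 9)/18 = -19/18*145 = -2755/18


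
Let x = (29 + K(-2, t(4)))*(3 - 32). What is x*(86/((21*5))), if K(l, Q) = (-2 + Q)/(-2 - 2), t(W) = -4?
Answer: -76067/105 ≈ -724.45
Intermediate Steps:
K(l, Q) = ½ - Q/4 (K(l, Q) = (-2 + Q)/(-4) = (-2 + Q)*(-¼) = ½ - Q/4)
x = -1769/2 (x = (29 + (½ - ¼*(-4)))*(3 - 32) = (29 + (½ + 1))*(-29) = (29 + 3/2)*(-29) = (61/2)*(-29) = -1769/2 ≈ -884.50)
x*(86/((21*5))) = -76067/(21*5) = -76067/105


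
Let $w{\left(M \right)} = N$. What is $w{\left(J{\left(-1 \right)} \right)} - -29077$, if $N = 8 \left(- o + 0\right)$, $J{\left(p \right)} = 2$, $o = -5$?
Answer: $29117$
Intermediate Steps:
$N = 40$ ($N = 8 \left(\left(-1\right) \left(-5\right) + 0\right) = 8 \left(5 + 0\right) = 8 \cdot 5 = 40$)
$w{\left(M \right)} = 40$
$w{\left(J{\left(-1 \right)} \right)} - -29077 = 40 - -29077 = 40 + 29077 = 29117$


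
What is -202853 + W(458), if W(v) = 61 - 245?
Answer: -203037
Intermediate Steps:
W(v) = -184
-202853 + W(458) = -202853 - 184 = -203037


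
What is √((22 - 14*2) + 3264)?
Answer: 3*√362 ≈ 57.079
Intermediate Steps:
√((22 - 14*2) + 3264) = √((22 - 28) + 3264) = √(-6 + 3264) = √3258 = 3*√362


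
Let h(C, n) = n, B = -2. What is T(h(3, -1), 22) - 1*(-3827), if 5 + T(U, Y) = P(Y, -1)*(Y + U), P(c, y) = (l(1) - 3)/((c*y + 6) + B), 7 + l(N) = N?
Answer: 7665/2 ≈ 3832.5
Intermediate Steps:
l(N) = -7 + N
P(c, y) = -9/(4 + c*y) (P(c, y) = ((-7 + 1) - 3)/((c*y + 6) - 2) = (-6 - 3)/((6 + c*y) - 2) = -9/(4 + c*y))
T(U, Y) = -5 - 9*(U + Y)/(4 - Y) (T(U, Y) = -5 + (-9/(4 + Y*(-1)))*(Y + U) = -5 + (-9/(4 - Y))*(U + Y) = -5 - 9*(U + Y)/(4 - Y))
T(h(3, -1), 22) - 1*(-3827) = (20 + 4*22 + 9*(-1))/(-4 + 22) - 1*(-3827) = (20 + 88 - 9)/18 + 3827 = (1/18)*99 + 3827 = 11/2 + 3827 = 7665/2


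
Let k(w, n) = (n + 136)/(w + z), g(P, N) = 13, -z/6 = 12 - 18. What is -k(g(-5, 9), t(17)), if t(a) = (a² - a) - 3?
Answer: -405/49 ≈ -8.2653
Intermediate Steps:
z = 36 (z = -6*(12 - 18) = -6*(-6) = 36)
t(a) = -3 + a² - a
k(w, n) = (136 + n)/(36 + w) (k(w, n) = (n + 136)/(w + 36) = (136 + n)/(36 + w))
-k(g(-5, 9), t(17)) = -(136 + (-3 + 17² - 1*17))/(36 + 13) = -(136 + (-3 + 289 - 17))/49 = -(136 + 269)/49 = -405/49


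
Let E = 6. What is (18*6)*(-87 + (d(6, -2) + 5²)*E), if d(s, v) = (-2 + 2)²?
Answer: 6804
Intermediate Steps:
d(s, v) = 0 (d(s, v) = 0² = 0)
(18*6)*(-87 + (d(6, -2) + 5²)*E) = (18*6)*(-87 + (0 + 5²)*6) = 108*(-87 + (0 + 25)*6) = 108*(-87 + 25*6) = 108*(-87 + 150) = 108*63 = 6804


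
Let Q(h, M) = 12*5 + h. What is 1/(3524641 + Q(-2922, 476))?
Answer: 1/3521779 ≈ 2.8395e-7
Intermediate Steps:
Q(h, M) = 60 + h
1/(3524641 + Q(-2922, 476)) = 1/(3524641 + (60 - 2922)) = 1/(3524641 - 2862) = 1/3521779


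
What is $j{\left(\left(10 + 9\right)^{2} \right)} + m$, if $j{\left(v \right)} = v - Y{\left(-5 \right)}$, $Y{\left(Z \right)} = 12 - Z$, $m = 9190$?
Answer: $9534$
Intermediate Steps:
$j{\left(v \right)} = -17 + v$ ($j{\left(v \right)} = v - \left(12 - -5\right) = v - \left(12 + 5\right) = v - 17 = -17 + v$)
$j{\left(\left(10 + 9\right)^{2} \right)} + m = \left(-17 + \left(10 + 9\right)^{2}\right) + 9190 = \left(-17 + 19^{2}\right) + 9190 = \left(-17 + 361\right) + 9190 = 344 + 9190 = 9534$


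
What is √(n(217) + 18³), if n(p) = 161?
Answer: √5993 ≈ 77.414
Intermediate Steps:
√(n(217) + 18³) = √(161 + 18³) = √(161 + 5832) = √5993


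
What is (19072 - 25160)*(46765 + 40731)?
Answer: -532675648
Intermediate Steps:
(19072 - 25160)*(46765 + 40731) = -6088*87496 = -532675648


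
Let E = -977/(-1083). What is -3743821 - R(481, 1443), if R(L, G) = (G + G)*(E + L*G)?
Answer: -724480056473/361 ≈ -2.0069e+9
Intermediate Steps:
E = 977/1083 (E = -977*(-1/1083) = 977/1083 ≈ 0.90212)
R(L, G) = 2*G*(977/1083 + G*L) (R(L, G) = (G + G)*(977/1083 + L*G) = (2*G)*(977/1083 + G*L) = 2*G*(977/1083 + G*L))
-3743821 - R(481, 1443) = -3743821 - 2*1443*(977 + 1083*1443*481)/1083 = -3743821 - 2*1443*(977 + 751691889)/1083 = -3743821 - 2*1443*751692866/1083 = -3743821 - 1*723128537092/361 = -3743821 - 723128537092/361 = -724480056473/361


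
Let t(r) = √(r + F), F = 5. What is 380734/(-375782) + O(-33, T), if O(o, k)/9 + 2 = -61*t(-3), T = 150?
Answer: -3572405/187891 - 549*√2 ≈ -795.42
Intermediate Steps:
t(r) = √(5 + r) (t(r) = √(r + 5) = √(5 + r))
O(o, k) = -18 - 549*√2 (O(o, k) = -18 + 9*(-61*√(5 - 3)) = -18 + 9*(-61*√2) = -18 - 549*√2)
380734/(-375782) + O(-33, T) = 380734/(-375782) + (-18 - 549*√2) = 380734*(-1/375782) + (-18 - 549*√2) = -190367/187891 + (-18 - 549*√2) = -3572405/187891 - 549*√2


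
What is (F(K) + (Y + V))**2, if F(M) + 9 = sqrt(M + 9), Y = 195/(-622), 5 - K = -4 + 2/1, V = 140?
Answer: 7018250625/386884 ≈ 18140.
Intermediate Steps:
K = 7 (K = 5 - (-4 + 2/1) = 5 - (-4 + 1*2) = 5 - (-4 + 2) = 5 - 1*(-2) = 5 + 2 = 7)
Y = -195/622 (Y = 195*(-1/622) = -195/622 ≈ -0.31350)
F(M) = -9 + sqrt(9 + M) (F(M) = -9 + sqrt(M + 9) = -9 + sqrt(9 + M))
(F(K) + (Y + V))**2 = ((-9 + sqrt(9 + 7)) + (-195/622 + 140))**2 = ((-9 + sqrt(16)) + 86885/622)**2 = ((-9 + 4) + 86885/622)**2 = (-5 + 86885/622)**2 = (83775/622)**2 = 7018250625/386884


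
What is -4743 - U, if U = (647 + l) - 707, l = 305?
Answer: -4988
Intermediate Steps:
U = 245 (U = (647 + 305) - 707 = 952 - 707 = 245)
-4743 - U = -4743 - 1*245 = -4743 - 245 = -4988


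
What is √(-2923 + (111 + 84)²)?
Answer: √35102 ≈ 187.36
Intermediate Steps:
√(-2923 + (111 + 84)²) = √(-2923 + 195²) = √(-2923 + 38025) = √35102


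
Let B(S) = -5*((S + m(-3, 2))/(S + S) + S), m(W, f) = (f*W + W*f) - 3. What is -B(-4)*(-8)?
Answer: 65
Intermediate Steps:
m(W, f) = -3 + 2*W*f (m(W, f) = (W*f + W*f) - 3 = 2*W*f - 3 = -3 + 2*W*f)
B(S) = -5*S - 5*(-15 + S)/(2*S) (B(S) = -5*((S + (-3 + 2*(-3)*2))/(S + S) + S) = -5*((S + (-3 - 12))/((2*S)) + S) = -5*((S - 15)*(1/(2*S)) + S) = -5*((-15 + S)*(1/(2*S)) + S) = -5*((-15 + S)/(2*S) + S) = -5*(S + (-15 + S)/(2*S)) = -5*S - 5*(-15 + S)/(2*S))
-B(-4)*(-8) = -(-5/2 - 5*(-4) + (75/2)/(-4))*(-8) = -(-5/2 + 20 + (75/2)*(-¼))*(-8) = -(-5/2 + 20 - 75/8)*(-8) = -1*65/8*(-8) = -65/8*(-8) = 65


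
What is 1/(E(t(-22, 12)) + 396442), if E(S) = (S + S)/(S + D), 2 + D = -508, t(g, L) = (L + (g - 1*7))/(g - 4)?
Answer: 779/308828316 ≈ 2.5224e-6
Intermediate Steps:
t(g, L) = (-7 + L + g)/(-4 + g) (t(g, L) = (L + (g - 7))/(-4 + g) = (L + (-7 + g))/(-4 + g) = (-7 + L + g)/(-4 + g))
D = -510 (D = -2 - 508 = -510)
E(S) = 2*S/(-510 + S) (E(S) = (S + S)/(S - 510) = (2*S)/(-510 + S) = 2*S/(-510 + S))
1/(E(t(-22, 12)) + 396442) = 1/(2*((-7 + 12 - 22)/(-4 - 22))/(-510 + (-7 + 12 - 22)/(-4 - 22)) + 396442) = 1/(2*(-17/(-26))/(-510 - 17/(-26)) + 396442) = 1/(2*(-1/26*(-17))/(-510 - 1/26*(-17)) + 396442) = 1/(2*(17/26)/(-510 + 17/26) + 396442) = 1/(2*(17/26)/(-13243/26) + 396442) = 1/(2*(17/26)*(-26/13243) + 396442) = 1/(-2/779 + 396442) = 1/(308828316/779) = 779/308828316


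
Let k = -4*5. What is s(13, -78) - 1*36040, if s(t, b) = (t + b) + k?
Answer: -36125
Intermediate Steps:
k = -20
s(t, b) = -20 + b + t (s(t, b) = (t + b) - 20 = (b + t) - 20 = -20 + b + t)
s(13, -78) - 1*36040 = (-20 - 78 + 13) - 1*36040 = -85 - 36040 = -36125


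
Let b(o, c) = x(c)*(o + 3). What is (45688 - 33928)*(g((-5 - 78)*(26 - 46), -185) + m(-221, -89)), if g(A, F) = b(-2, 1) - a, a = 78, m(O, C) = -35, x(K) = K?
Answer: -1317120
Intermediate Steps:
b(o, c) = c*(3 + o) (b(o, c) = c*(o + 3) = c*(3 + o))
g(A, F) = -77 (g(A, F) = 1*(3 - 2) - 1*78 = 1*1 - 78 = 1 - 78 = -77)
(45688 - 33928)*(g((-5 - 78)*(26 - 46), -185) + m(-221, -89)) = (45688 - 33928)*(-77 - 35) = 11760*(-112) = -1317120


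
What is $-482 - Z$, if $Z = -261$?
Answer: $-221$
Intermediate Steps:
$-482 - Z = -482 - -261 = -482 + 261 = -221$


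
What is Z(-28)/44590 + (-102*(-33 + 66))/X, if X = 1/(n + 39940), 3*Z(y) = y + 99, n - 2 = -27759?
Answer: -5485637216989/133770 ≈ -4.1008e+7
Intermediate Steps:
n = -27757 (n = 2 - 27759 = -27757)
Z(y) = 33 + y/3 (Z(y) = (y + 99)/3 = (99 + y)/3 = 33 + y/3)
X = 1/12183 (X = 1/(-27757 + 39940) = 1/12183 ≈ 8.2082e-5)
Z(-28)/44590 + (-102*(-33 + 66))/X = (33 + (⅓)*(-28))/44590 + (-102*(-33 + 66))/(1/12183) = (33 - 28/3)*(1/44590) - 102*33*12183 = (71/3)*(1/44590) - 3366*12183 = 71/133770 - 41007978 = -5485637216989/133770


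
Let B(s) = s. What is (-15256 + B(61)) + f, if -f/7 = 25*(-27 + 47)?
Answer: -18695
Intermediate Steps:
f = -3500 (f = -175*(-27 + 47) = -175*20 = -7*500 = -3500)
(-15256 + B(61)) + f = (-15256 + 61) - 3500 = -15195 - 3500 = -18695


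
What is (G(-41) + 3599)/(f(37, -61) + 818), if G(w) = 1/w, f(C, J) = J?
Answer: 147558/31037 ≈ 4.7543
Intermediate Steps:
(G(-41) + 3599)/(f(37, -61) + 818) = (1/(-41) + 3599)/(-61 + 818) = (-1/41 + 3599)/757 = (147558/41)*(1/757) = 147558/31037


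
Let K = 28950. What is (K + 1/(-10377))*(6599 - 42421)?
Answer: -10761435645478/10377 ≈ -1.0370e+9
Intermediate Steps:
(K + 1/(-10377))*(6599 - 42421) = (28950 + 1/(-10377))*(6599 - 42421) = (28950 - 1/10377)*(-35822) = (300414149/10377)*(-35822) = -10761435645478/10377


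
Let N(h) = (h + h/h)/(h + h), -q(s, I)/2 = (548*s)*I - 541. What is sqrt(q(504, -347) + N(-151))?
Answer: sqrt(4370457613655)/151 ≈ 13845.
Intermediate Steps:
q(s, I) = 1082 - 1096*I*s (q(s, I) = -2*((548*s)*I - 541) = -2*(548*I*s - 541) = -2*(-541 + 548*I*s) = 1082 - 1096*I*s)
N(h) = (1 + h)/(2*h) (N(h) = (h + 1)/((2*h)) = (1 + h)*(1/(2*h)) = (1 + h)/(2*h))
sqrt(q(504, -347) + N(-151)) = sqrt((1082 - 1096*(-347)*504) + (1/2)*(1 - 151)/(-151)) = sqrt((1082 + 191677248) + (1/2)*(-1/151)*(-150)) = sqrt(191678330 + 75/151) = sqrt(28943427905/151) = sqrt(4370457613655)/151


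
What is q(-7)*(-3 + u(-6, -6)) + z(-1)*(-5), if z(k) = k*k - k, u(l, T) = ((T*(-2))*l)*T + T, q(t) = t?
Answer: -2971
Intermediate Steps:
u(l, T) = T - 2*l*T**2 (u(l, T) = ((-2*T)*l)*T + T = (-2*T*l)*T + T = -2*l*T**2 + T = T - 2*l*T**2)
z(k) = k**2 - k
q(-7)*(-3 + u(-6, -6)) + z(-1)*(-5) = -7*(-3 - 6*(1 - 2*(-6)*(-6))) - (-1 - 1)*(-5) = -7*(-3 - 6*(1 - 72)) - 1*(-2)*(-5) = -7*(-3 - 6*(-71)) + 2*(-5) = -7*(-3 + 426) - 10 = -7*423 - 10 = -2961 - 10 = -2971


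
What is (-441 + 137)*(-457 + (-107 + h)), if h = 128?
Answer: 132544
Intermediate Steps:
(-441 + 137)*(-457 + (-107 + h)) = (-441 + 137)*(-457 + (-107 + 128)) = -304*(-457 + 21) = -304*(-436) = 132544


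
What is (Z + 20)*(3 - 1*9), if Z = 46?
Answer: -396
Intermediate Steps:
(Z + 20)*(3 - 1*9) = (46 + 20)*(3 - 1*9) = 66*(3 - 9) = 66*(-6) = -396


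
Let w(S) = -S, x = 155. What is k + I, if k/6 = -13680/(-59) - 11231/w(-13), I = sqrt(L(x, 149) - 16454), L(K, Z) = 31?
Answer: -2908734/767 + I*sqrt(16423) ≈ -3792.4 + 128.15*I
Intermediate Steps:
I = I*sqrt(16423) (I = sqrt(31 - 16454) = sqrt(-16423) = I*sqrt(16423) ≈ 128.15*I)
k = -2908734/767 (k = 6*(-13680/(-59) - 11231/((-1*(-13)))) = 6*(-13680*(-1/59) - 11231/13) = 6*(13680/59 - 11231*1/13) = 6*(13680/59 - 11231/13) = 6*(-484789/767) = -2908734/767 ≈ -3792.4)
k + I = -2908734/767 + I*sqrt(16423)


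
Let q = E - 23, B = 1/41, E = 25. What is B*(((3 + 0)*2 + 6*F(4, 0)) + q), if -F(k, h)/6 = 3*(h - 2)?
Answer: 224/41 ≈ 5.4634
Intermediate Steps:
F(k, h) = 36 - 18*h (F(k, h) = -18*(h - 2) = -18*(-2 + h) = -6*(-6 + 3*h) = 36 - 18*h)
B = 1/41 ≈ 0.024390
q = 2 (q = 25 - 23 = 2)
B*(((3 + 0)*2 + 6*F(4, 0)) + q) = (((3 + 0)*2 + 6*(36 - 18*0)) + 2)/41 = ((3*2 + 6*(36 + 0)) + 2)/41 = ((6 + 6*36) + 2)/41 = ((6 + 216) + 2)/41 = (222 + 2)/41 = (1/41)*224 = 224/41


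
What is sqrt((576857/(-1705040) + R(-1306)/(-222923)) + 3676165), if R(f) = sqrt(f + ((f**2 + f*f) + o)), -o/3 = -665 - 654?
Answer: sqrt(33193563227183434355903946555 - 40504571320554800*sqrt(3413923))/95023157980 ≈ 1917.3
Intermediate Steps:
o = 3957 (o = -3*(-665 - 654) = -3*(-1319) = 3957)
R(f) = sqrt(3957 + f + 2*f**2) (R(f) = sqrt(f + ((f**2 + f*f) + 3957)) = sqrt(f + ((f**2 + f**2) + 3957)) = sqrt(f + (2*f**2 + 3957)) = sqrt(f + (3957 + 2*f**2)) = sqrt(3957 + f + 2*f**2))
sqrt((576857/(-1705040) + R(-1306)/(-222923)) + 3676165) = sqrt((576857/(-1705040) + sqrt(3957 - 1306 + 2*(-1306)**2)/(-222923)) + 3676165) = sqrt((576857*(-1/1705040) + sqrt(3957 - 1306 + 2*1705636)*(-1/222923)) + 3676165) = sqrt((-576857/1705040 + sqrt(3957 - 1306 + 3411272)*(-1/222923)) + 3676165) = sqrt((-576857/1705040 + sqrt(3413923)*(-1/222923)) + 3676165) = sqrt((-576857/1705040 - sqrt(3413923)/222923) + 3676165) = sqrt(6268007794743/1705040 - sqrt(3413923)/222923)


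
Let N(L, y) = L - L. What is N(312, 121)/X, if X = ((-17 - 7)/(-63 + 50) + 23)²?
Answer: 0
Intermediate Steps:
N(L, y) = 0
X = 104329/169 (X = (-24/(-13) + 23)² = (-24*(-1/13) + 23)² = (24/13 + 23)² = (323/13)² = 104329/169 ≈ 617.33)
N(312, 121)/X = 0/(104329/169) = 0*(169/104329) = 0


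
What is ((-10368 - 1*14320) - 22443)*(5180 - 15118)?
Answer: 468387878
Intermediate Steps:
((-10368 - 1*14320) - 22443)*(5180 - 15118) = ((-10368 - 14320) - 22443)*(-9938) = (-24688 - 22443)*(-9938) = -47131*(-9938) = 468387878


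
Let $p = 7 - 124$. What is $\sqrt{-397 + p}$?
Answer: $i \sqrt{514} \approx 22.672 i$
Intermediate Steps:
$p = -117$ ($p = 7 - 124 = -117$)
$\sqrt{-397 + p} = \sqrt{-397 - 117} = \sqrt{-514} = i \sqrt{514}$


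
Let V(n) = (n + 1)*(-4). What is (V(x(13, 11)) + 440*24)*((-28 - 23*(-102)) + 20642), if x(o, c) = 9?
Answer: 241539200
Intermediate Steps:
V(n) = -4 - 4*n (V(n) = (1 + n)*(-4) = -4 - 4*n)
(V(x(13, 11)) + 440*24)*((-28 - 23*(-102)) + 20642) = ((-4 - 4*9) + 440*24)*((-28 - 23*(-102)) + 20642) = ((-4 - 36) + 10560)*((-28 + 2346) + 20642) = (-40 + 10560)*(2318 + 20642) = 10520*22960 = 241539200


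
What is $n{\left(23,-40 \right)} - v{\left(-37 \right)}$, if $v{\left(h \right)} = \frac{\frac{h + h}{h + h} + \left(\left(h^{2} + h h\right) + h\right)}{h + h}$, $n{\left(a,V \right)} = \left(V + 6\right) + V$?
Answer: $- \frac{1387}{37} \approx -37.487$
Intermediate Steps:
$n{\left(a,V \right)} = 6 + 2 V$ ($n{\left(a,V \right)} = \left(6 + V\right) + V = 6 + 2 V$)
$v{\left(h \right)} = \frac{1 + h + 2 h^{2}}{2 h}$ ($v{\left(h \right)} = \frac{\frac{2 h}{2 h} + \left(\left(h^{2} + h^{2}\right) + h\right)}{2 h} = \left(2 h \frac{1}{2 h} + \left(2 h^{2} + h\right)\right) \frac{1}{2 h} = \left(1 + \left(h + 2 h^{2}\right)\right) \frac{1}{2 h} = \left(1 + h + 2 h^{2}\right) \frac{1}{2 h} = \frac{1 + h + 2 h^{2}}{2 h}$)
$n{\left(23,-40 \right)} - v{\left(-37 \right)} = \left(6 + 2 \left(-40\right)\right) - \left(\frac{1}{2} - 37 + \frac{1}{2 \left(-37\right)}\right) = \left(6 - 80\right) - \left(\frac{1}{2} - 37 + \frac{1}{2} \left(- \frac{1}{37}\right)\right) = -74 - \left(\frac{1}{2} - 37 - \frac{1}{74}\right) = -74 - - \frac{1351}{37} = -74 + \frac{1351}{37} = - \frac{1387}{37}$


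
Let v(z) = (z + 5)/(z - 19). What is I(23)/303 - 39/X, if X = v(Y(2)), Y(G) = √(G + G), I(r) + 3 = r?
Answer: 201029/2121 ≈ 94.780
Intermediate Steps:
I(r) = -3 + r
Y(G) = √2*√G (Y(G) = √(2*G) = √2*√G)
v(z) = (5 + z)/(-19 + z)
X = -7/17 (X = (5 + √2*√2)/(-19 + √2*√2) = (5 + 2)/(-19 + 2) = 7/(-17) = -1/17*7 = -7/17 ≈ -0.41176)
I(23)/303 - 39/X = (-3 + 23)/303 - 39/(-7/17) = 20*(1/303) - 39*(-17/7) = 20/303 + 663/7 = 201029/2121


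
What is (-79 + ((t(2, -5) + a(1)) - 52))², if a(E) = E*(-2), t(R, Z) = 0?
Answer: 17689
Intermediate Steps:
a(E) = -2*E
(-79 + ((t(2, -5) + a(1)) - 52))² = (-79 + ((0 - 2*1) - 52))² = (-79 + ((0 - 2) - 52))² = (-79 + (-2 - 52))² = (-79 - 54)² = (-133)² = 17689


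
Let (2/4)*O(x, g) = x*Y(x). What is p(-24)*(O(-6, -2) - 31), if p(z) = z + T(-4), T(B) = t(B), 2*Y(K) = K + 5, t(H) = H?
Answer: 700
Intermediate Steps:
Y(K) = 5/2 + K/2 (Y(K) = (K + 5)/2 = (5 + K)/2 = 5/2 + K/2)
T(B) = B
O(x, g) = 2*x*(5/2 + x/2) (O(x, g) = 2*(x*(5/2 + x/2)) = 2*x*(5/2 + x/2))
p(z) = -4 + z (p(z) = z - 4 = -4 + z)
p(-24)*(O(-6, -2) - 31) = (-4 - 24)*(-6*(5 - 6) - 31) = -28*(-6*(-1) - 31) = -28*(6 - 31) = -28*(-25) = 700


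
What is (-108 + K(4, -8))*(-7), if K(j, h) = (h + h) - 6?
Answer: 910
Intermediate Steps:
K(j, h) = -6 + 2*h (K(j, h) = 2*h - 6 = -6 + 2*h)
(-108 + K(4, -8))*(-7) = (-108 + (-6 + 2*(-8)))*(-7) = (-108 + (-6 - 16))*(-7) = (-108 - 22)*(-7) = -130*(-7) = 910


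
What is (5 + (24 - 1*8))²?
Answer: 441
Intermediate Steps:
(5 + (24 - 1*8))² = (5 + (24 - 8))² = (5 + 16)² = 21² = 441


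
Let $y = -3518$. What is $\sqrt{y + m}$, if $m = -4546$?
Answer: $24 i \sqrt{14} \approx 89.8 i$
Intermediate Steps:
$\sqrt{y + m} = \sqrt{-3518 - 4546} = \sqrt{-8064} = 24 i \sqrt{14}$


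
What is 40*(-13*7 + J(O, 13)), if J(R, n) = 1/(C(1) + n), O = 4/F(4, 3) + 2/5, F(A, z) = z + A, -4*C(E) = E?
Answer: -185480/51 ≈ -3636.9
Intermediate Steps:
C(E) = -E/4
F(A, z) = A + z
O = 34/35 (O = 4/(4 + 3) + 2/5 = 4/7 + 2*(1/5) = 4*(1/7) + 2/5 = 4/7 + 2/5 = 34/35 ≈ 0.97143)
J(R, n) = 1/(-1/4 + n) (J(R, n) = 1/(-1/4*1 + n) = 1/(-1/4 + n))
40*(-13*7 + J(O, 13)) = 40*(-13*7 + 4/(-1 + 4*13)) = 40*(-91 + 4/(-1 + 52)) = 40*(-91 + 4/51) = 40*(-4637/51) = -185480/51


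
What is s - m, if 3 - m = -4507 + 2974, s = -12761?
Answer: -14297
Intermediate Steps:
m = 1536 (m = 3 - (-4507 + 2974) = 3 - 1*(-1533) = 3 + 1533 = 1536)
s - m = -12761 - 1*1536 = -12761 - 1536 = -14297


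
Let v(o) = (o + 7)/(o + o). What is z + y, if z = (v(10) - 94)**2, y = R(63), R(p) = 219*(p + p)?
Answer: 14508369/400 ≈ 36271.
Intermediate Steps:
R(p) = 438*p (R(p) = 219*(2*p) = 438*p)
y = 27594 (y = 438*63 = 27594)
v(o) = (7 + o)/(2*o) (v(o) = (7 + o)/((2*o)) = (7 + o)*(1/(2*o)) = (7 + o)/(2*o))
z = 3470769/400 (z = ((1/2)*(7 + 10)/10 - 94)**2 = ((1/2)*(1/10)*17 - 94)**2 = (17/20 - 94)**2 = (-1863/20)**2 = 3470769/400 ≈ 8676.9)
z + y = 3470769/400 + 27594 = 14508369/400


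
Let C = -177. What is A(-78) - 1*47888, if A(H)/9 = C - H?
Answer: -48779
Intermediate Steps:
A(H) = -1593 - 9*H (A(H) = 9*(-177 - H) = -1593 - 9*H)
A(-78) - 1*47888 = (-1593 - 9*(-78)) - 1*47888 = (-1593 + 702) - 47888 = -891 - 47888 = -48779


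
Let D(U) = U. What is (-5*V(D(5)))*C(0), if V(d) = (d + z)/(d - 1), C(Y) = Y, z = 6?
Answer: 0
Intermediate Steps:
V(d) = (6 + d)/(-1 + d) (V(d) = (d + 6)/(d - 1) = (6 + d)/(-1 + d))
(-5*V(D(5)))*C(0) = -5*(6 + 5)/(-1 + 5)*0 = -5*11/4*0 = -55/4*0 = 0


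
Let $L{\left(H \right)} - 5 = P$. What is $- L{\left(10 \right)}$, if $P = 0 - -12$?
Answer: $-17$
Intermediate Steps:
$P = 12$ ($P = 0 + 12 = 12$)
$L{\left(H \right)} = 17$ ($L{\left(H \right)} = 5 + 12 = 17$)
$- L{\left(10 \right)} = \left(-1\right) 17 = -17$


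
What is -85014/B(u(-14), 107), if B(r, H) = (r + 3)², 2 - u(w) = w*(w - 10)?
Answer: -85014/109561 ≈ -0.77595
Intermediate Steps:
u(w) = 2 - w*(-10 + w) (u(w) = 2 - w*(w - 10) = 2 - w*(-10 + w))
B(r, H) = (3 + r)²
-85014/B(u(-14), 107) = -85014/(3 + (2 - 1*(-14)² + 10*(-14)))² = -85014/(3 + (2 - 1*196 - 140))² = -85014/(3 + (2 - 196 - 140))² = -85014/(3 - 334)² = -85014/((-331)²) = -85014/109561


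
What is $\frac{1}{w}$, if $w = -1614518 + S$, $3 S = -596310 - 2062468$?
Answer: $- \frac{3}{7502332} \approx -3.9988 \cdot 10^{-7}$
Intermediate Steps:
$S = - \frac{2658778}{3}$ ($S = \frac{-596310 - 2062468}{3} = \frac{1}{3} \left(-2658778\right) = - \frac{2658778}{3} \approx -8.8626 \cdot 10^{5}$)
$w = - \frac{7502332}{3}$ ($w = -1614518 - \frac{2658778}{3} = - \frac{7502332}{3} \approx -2.5008 \cdot 10^{6}$)
$\frac{1}{w} = \frac{1}{- \frac{7502332}{3}} = - \frac{3}{7502332}$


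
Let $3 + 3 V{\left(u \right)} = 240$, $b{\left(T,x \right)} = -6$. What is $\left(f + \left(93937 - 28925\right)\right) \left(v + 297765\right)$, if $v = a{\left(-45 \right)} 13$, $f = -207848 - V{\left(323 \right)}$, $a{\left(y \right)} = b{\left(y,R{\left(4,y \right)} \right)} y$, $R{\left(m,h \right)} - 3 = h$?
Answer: $-43056716625$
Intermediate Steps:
$R{\left(m,h \right)} = 3 + h$
$V{\left(u \right)} = 79$ ($V{\left(u \right)} = -1 + \frac{1}{3} \cdot 240 = -1 + 80 = 79$)
$a{\left(y \right)} = - 6 y$
$f = -207927$ ($f = -207848 - 79 = -207927$)
$v = 3510$ ($v = \left(-6\right) \left(-45\right) 13 = 270 \cdot 13 = 3510$)
$\left(f + \left(93937 - 28925\right)\right) \left(v + 297765\right) = \left(-207927 + \left(93937 - 28925\right)\right) \left(3510 + 297765\right) = \left(-207927 + \left(93937 - 28925\right)\right) 301275 = \left(-207927 + 65012\right) 301275 = \left(-142915\right) 301275 = -43056716625$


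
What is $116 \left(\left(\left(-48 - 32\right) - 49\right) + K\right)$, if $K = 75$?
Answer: $-6264$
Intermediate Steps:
$116 \left(\left(\left(-48 - 32\right) - 49\right) + K\right) = 116 \left(\left(\left(-48 - 32\right) - 49\right) + 75\right) = 116 \left(\left(-80 - 49\right) + 75\right) = 116 \left(-129 + 75\right) = 116 \left(-54\right) = -6264$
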